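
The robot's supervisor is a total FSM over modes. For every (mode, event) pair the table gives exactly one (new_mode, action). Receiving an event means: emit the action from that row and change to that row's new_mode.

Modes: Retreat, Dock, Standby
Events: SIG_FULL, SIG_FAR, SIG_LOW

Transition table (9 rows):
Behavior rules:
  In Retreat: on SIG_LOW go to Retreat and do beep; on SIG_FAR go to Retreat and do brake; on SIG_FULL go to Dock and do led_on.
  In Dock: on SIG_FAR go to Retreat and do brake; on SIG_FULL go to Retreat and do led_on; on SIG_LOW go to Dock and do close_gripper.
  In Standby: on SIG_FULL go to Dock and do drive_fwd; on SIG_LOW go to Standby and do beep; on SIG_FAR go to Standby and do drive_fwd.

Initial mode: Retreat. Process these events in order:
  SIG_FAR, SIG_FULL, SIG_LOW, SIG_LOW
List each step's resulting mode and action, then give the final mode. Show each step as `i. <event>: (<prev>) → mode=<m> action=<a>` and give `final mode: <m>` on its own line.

1. SIG_FAR: (Retreat) → mode=Retreat action=brake
2. SIG_FULL: (Retreat) → mode=Dock action=led_on
3. SIG_LOW: (Dock) → mode=Dock action=close_gripper
4. SIG_LOW: (Dock) → mode=Dock action=close_gripper

final mode: Dock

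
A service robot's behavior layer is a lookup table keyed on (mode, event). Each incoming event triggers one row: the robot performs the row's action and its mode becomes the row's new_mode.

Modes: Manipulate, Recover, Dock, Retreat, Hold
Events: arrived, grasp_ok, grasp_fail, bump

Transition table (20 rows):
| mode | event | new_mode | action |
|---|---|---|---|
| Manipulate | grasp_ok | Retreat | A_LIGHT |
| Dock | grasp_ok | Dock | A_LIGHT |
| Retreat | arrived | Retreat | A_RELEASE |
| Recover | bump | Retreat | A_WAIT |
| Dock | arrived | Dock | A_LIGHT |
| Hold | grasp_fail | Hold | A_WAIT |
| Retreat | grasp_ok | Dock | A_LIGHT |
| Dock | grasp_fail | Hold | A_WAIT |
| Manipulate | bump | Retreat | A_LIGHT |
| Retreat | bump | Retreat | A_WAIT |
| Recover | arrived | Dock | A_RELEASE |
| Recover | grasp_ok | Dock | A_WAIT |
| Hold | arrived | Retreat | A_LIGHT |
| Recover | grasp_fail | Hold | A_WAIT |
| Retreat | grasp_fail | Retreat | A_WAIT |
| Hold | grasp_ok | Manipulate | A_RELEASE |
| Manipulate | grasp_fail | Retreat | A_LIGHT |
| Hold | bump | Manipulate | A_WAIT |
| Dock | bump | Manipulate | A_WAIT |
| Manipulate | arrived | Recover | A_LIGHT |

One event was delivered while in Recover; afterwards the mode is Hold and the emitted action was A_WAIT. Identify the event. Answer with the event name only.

grasp_fail

try arrived: (Recover, arrived) → (Dock, A_RELEASE)
try grasp_ok: (Recover, grasp_ok) → (Dock, A_WAIT)
try grasp_fail: (Recover, grasp_fail) → (Hold, A_WAIT)  ← matches
try bump: (Recover, bump) → (Retreat, A_WAIT)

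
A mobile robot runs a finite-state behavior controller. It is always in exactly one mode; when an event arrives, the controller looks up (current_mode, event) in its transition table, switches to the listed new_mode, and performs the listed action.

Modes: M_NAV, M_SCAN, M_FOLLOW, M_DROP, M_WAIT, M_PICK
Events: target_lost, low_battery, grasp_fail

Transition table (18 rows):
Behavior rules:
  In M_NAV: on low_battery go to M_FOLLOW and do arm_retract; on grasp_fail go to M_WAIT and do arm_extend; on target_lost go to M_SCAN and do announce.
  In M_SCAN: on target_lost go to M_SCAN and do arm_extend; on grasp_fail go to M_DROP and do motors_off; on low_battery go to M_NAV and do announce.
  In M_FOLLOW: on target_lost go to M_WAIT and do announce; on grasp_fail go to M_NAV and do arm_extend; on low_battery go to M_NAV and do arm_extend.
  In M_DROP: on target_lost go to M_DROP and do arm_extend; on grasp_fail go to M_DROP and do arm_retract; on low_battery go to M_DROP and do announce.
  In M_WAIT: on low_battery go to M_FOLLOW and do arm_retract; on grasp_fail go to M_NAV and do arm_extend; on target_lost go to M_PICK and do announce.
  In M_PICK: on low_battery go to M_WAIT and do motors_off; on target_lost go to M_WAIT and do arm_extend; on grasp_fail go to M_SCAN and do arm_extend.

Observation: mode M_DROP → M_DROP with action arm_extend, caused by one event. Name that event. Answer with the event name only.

try target_lost: (M_DROP, target_lost) → (M_DROP, arm_extend)  ← matches
try low_battery: (M_DROP, low_battery) → (M_DROP, announce)
try grasp_fail: (M_DROP, grasp_fail) → (M_DROP, arm_retract)

target_lost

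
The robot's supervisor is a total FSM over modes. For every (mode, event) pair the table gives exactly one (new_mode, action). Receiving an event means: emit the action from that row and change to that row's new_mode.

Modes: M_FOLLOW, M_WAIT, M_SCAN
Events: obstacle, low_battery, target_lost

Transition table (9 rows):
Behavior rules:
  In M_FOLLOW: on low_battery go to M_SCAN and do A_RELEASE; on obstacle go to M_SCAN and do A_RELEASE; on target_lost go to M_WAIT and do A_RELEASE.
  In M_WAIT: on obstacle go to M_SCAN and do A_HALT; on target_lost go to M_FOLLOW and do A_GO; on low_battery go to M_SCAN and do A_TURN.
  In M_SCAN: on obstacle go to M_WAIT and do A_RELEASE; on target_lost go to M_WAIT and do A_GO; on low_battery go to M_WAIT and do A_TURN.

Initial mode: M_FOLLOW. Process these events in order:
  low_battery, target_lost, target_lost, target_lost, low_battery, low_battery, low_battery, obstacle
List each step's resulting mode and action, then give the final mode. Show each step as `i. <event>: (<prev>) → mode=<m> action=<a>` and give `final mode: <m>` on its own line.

1. low_battery: (M_FOLLOW) → mode=M_SCAN action=A_RELEASE
2. target_lost: (M_SCAN) → mode=M_WAIT action=A_GO
3. target_lost: (M_WAIT) → mode=M_FOLLOW action=A_GO
4. target_lost: (M_FOLLOW) → mode=M_WAIT action=A_RELEASE
5. low_battery: (M_WAIT) → mode=M_SCAN action=A_TURN
6. low_battery: (M_SCAN) → mode=M_WAIT action=A_TURN
7. low_battery: (M_WAIT) → mode=M_SCAN action=A_TURN
8. obstacle: (M_SCAN) → mode=M_WAIT action=A_RELEASE

final mode: M_WAIT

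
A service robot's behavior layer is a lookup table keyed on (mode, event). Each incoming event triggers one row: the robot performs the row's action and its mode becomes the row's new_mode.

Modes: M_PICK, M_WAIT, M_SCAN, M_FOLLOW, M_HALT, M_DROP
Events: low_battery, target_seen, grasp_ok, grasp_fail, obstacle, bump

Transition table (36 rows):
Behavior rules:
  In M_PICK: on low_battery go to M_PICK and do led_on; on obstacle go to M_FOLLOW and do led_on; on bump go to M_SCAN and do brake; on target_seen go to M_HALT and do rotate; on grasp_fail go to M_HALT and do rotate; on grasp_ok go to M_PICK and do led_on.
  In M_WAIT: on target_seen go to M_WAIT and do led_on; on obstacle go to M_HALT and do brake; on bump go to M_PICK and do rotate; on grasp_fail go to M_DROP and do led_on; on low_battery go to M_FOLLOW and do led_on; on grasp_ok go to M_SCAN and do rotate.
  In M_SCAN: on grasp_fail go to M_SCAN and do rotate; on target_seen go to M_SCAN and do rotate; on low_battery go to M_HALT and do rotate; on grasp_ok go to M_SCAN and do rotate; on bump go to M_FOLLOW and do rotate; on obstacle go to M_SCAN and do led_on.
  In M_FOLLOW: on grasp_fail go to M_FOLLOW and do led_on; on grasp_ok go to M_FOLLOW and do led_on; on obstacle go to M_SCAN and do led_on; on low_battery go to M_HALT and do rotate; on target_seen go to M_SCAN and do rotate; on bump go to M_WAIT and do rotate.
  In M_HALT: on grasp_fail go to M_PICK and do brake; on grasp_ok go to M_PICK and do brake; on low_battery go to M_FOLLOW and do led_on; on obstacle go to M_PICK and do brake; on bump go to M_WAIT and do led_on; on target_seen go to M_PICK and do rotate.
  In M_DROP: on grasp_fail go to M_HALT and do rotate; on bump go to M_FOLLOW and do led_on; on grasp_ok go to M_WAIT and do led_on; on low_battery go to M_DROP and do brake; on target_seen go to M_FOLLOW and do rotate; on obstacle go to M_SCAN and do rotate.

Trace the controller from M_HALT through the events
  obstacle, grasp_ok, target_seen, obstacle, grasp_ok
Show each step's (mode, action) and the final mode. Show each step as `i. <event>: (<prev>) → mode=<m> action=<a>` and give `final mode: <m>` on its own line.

1. obstacle: (M_HALT) → mode=M_PICK action=brake
2. grasp_ok: (M_PICK) → mode=M_PICK action=led_on
3. target_seen: (M_PICK) → mode=M_HALT action=rotate
4. obstacle: (M_HALT) → mode=M_PICK action=brake
5. grasp_ok: (M_PICK) → mode=M_PICK action=led_on

final mode: M_PICK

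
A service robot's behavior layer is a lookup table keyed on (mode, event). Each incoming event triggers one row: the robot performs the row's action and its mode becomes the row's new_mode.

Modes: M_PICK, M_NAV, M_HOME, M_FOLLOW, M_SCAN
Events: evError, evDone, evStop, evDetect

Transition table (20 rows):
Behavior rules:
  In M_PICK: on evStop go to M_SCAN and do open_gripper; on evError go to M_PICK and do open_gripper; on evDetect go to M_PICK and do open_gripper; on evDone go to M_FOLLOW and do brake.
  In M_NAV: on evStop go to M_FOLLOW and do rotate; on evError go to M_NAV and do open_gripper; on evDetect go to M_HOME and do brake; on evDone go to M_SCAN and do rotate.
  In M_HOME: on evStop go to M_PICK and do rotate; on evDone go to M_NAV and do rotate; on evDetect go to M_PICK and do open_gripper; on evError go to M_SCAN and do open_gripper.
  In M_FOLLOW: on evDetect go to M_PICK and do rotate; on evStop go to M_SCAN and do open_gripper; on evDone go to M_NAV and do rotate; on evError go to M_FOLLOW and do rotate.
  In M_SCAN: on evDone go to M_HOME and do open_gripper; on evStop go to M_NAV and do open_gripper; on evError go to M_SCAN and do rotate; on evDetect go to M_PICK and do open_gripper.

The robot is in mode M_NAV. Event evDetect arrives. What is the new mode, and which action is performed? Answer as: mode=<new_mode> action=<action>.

mode=M_HOME action=brake

current mode = M_NAV; filter table to that mode:
  (M_NAV, evStop) → (M_FOLLOW, rotate)
  (M_NAV, evError) → (M_NAV, open_gripper)
  (M_NAV, evDetect) → (M_HOME, brake)  ← event matches
  (M_NAV, evDone) → (M_SCAN, rotate)
event = evDetect selects (M_HOME, brake)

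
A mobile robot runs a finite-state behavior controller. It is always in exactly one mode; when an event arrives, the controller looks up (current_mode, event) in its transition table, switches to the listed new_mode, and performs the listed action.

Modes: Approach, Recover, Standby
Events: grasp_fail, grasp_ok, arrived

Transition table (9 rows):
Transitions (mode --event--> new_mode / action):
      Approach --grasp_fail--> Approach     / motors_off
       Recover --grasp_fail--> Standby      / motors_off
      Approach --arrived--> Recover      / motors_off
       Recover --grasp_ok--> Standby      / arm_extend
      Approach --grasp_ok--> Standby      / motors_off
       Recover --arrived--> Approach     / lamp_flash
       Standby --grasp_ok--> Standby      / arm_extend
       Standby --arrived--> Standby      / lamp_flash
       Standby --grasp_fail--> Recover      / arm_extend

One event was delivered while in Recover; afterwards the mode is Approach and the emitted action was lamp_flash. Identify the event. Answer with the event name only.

try grasp_fail: (Recover, grasp_fail) → (Standby, motors_off)
try grasp_ok: (Recover, grasp_ok) → (Standby, arm_extend)
try arrived: (Recover, arrived) → (Approach, lamp_flash)  ← matches

arrived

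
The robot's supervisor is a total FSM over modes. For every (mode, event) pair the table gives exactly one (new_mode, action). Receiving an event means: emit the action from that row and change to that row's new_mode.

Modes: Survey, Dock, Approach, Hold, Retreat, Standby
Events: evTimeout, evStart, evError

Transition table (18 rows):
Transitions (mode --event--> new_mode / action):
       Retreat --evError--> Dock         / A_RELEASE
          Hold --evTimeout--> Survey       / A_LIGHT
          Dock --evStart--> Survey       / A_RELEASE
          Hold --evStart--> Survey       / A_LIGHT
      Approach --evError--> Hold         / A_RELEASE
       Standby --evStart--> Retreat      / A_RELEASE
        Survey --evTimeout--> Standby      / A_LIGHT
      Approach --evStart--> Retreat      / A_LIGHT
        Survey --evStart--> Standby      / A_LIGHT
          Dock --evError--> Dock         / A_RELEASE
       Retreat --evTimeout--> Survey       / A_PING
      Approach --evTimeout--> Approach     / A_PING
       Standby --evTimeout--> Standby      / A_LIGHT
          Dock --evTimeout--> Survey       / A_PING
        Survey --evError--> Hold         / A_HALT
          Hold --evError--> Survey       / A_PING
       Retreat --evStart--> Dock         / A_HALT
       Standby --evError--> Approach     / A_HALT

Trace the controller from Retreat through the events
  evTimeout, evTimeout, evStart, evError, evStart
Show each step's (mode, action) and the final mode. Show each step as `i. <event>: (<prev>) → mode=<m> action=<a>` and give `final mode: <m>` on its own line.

1. evTimeout: (Retreat) → mode=Survey action=A_PING
2. evTimeout: (Survey) → mode=Standby action=A_LIGHT
3. evStart: (Standby) → mode=Retreat action=A_RELEASE
4. evError: (Retreat) → mode=Dock action=A_RELEASE
5. evStart: (Dock) → mode=Survey action=A_RELEASE

final mode: Survey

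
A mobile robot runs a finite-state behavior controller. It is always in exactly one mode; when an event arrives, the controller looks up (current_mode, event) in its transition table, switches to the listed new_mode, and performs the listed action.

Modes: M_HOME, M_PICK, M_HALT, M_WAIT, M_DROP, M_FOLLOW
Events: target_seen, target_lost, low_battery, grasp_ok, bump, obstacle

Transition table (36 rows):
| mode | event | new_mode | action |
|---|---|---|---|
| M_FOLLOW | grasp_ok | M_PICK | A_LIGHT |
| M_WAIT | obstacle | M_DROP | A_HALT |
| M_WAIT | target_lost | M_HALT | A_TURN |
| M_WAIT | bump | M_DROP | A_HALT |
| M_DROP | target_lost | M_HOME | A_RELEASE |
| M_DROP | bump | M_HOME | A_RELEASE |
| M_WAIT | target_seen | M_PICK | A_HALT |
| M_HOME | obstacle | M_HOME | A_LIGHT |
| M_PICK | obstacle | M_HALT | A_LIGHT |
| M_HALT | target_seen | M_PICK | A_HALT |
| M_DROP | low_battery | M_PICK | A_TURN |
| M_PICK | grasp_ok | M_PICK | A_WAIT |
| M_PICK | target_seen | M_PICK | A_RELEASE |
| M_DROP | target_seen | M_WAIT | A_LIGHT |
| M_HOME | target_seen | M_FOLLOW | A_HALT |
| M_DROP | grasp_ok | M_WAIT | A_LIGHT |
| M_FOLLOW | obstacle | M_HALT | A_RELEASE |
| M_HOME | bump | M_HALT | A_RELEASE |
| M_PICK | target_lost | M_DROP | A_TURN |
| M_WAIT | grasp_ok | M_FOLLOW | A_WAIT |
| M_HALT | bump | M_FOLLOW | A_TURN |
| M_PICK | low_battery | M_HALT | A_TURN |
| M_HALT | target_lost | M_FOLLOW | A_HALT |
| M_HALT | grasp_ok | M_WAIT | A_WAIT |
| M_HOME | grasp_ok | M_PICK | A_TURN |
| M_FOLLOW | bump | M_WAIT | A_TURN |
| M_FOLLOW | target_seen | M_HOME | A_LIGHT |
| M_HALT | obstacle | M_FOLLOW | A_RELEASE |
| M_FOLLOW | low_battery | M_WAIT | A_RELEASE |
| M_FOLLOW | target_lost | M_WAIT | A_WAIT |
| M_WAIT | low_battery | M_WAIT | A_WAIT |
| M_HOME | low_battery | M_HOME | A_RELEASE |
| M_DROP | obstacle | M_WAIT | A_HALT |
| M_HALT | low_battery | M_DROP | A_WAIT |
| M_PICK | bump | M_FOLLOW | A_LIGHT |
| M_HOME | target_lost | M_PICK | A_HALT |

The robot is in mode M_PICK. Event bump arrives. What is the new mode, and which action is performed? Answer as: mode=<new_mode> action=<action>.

current mode = M_PICK; filter table to that mode:
  (M_PICK, obstacle) → (M_HALT, A_LIGHT)
  (M_PICK, grasp_ok) → (M_PICK, A_WAIT)
  (M_PICK, target_seen) → (M_PICK, A_RELEASE)
  (M_PICK, target_lost) → (M_DROP, A_TURN)
  (M_PICK, low_battery) → (M_HALT, A_TURN)
  (M_PICK, bump) → (M_FOLLOW, A_LIGHT)  ← event matches
event = bump selects (M_FOLLOW, A_LIGHT)

mode=M_FOLLOW action=A_LIGHT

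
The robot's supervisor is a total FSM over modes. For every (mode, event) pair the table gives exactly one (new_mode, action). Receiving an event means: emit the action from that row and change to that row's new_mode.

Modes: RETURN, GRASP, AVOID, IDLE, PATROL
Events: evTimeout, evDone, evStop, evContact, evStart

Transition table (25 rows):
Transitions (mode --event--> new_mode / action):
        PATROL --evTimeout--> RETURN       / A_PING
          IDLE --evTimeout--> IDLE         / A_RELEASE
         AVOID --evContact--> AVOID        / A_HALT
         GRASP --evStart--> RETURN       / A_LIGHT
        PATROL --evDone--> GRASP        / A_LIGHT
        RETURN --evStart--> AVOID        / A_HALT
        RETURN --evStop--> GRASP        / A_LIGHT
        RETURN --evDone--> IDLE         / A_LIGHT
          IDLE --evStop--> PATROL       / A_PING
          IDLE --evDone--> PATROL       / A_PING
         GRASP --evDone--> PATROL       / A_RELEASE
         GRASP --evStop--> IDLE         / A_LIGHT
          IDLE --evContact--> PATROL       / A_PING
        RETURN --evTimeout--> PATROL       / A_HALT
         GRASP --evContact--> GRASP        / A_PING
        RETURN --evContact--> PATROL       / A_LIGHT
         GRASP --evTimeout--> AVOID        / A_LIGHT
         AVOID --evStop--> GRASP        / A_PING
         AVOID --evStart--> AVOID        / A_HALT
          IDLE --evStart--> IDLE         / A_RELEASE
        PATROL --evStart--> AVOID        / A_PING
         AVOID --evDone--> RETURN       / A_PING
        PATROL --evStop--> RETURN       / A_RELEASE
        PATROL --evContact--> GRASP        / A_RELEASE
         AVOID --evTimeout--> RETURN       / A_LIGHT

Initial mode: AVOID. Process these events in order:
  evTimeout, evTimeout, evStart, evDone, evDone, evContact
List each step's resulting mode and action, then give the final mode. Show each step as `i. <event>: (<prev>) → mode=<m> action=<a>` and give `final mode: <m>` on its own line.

final mode: PATROL

1. evTimeout: (AVOID) → mode=RETURN action=A_LIGHT
2. evTimeout: (RETURN) → mode=PATROL action=A_HALT
3. evStart: (PATROL) → mode=AVOID action=A_PING
4. evDone: (AVOID) → mode=RETURN action=A_PING
5. evDone: (RETURN) → mode=IDLE action=A_LIGHT
6. evContact: (IDLE) → mode=PATROL action=A_PING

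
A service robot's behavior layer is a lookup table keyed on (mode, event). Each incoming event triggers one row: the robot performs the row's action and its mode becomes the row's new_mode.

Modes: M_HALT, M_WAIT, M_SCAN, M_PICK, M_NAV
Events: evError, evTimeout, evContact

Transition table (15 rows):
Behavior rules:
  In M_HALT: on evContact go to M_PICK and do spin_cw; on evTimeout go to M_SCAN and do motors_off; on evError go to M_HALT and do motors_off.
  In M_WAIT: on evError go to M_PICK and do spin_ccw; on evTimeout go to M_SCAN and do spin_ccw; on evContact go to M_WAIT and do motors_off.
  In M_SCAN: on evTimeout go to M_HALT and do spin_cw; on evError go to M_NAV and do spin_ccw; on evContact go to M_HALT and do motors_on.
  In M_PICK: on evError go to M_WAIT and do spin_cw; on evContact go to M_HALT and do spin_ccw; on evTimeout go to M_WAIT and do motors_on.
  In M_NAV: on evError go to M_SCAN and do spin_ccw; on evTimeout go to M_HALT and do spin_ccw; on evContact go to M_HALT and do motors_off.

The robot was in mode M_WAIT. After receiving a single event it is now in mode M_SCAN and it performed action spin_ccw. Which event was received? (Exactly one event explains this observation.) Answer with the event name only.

evTimeout

try evError: (M_WAIT, evError) → (M_PICK, spin_ccw)
try evTimeout: (M_WAIT, evTimeout) → (M_SCAN, spin_ccw)  ← matches
try evContact: (M_WAIT, evContact) → (M_WAIT, motors_off)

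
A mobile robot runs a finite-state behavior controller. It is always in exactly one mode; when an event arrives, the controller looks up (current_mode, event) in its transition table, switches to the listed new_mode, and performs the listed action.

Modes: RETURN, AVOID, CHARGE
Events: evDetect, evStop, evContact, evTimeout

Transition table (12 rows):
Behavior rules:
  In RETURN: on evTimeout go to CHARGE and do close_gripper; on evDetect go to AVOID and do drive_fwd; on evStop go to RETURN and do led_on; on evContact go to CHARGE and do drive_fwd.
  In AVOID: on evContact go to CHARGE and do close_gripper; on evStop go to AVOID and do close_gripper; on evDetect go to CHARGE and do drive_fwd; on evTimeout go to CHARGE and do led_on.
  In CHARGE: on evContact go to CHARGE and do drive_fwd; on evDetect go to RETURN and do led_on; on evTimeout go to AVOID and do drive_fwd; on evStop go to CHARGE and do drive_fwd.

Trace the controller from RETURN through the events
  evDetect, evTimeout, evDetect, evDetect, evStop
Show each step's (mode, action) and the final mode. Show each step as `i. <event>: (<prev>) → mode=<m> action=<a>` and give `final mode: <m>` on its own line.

final mode: AVOID

1. evDetect: (RETURN) → mode=AVOID action=drive_fwd
2. evTimeout: (AVOID) → mode=CHARGE action=led_on
3. evDetect: (CHARGE) → mode=RETURN action=led_on
4. evDetect: (RETURN) → mode=AVOID action=drive_fwd
5. evStop: (AVOID) → mode=AVOID action=close_gripper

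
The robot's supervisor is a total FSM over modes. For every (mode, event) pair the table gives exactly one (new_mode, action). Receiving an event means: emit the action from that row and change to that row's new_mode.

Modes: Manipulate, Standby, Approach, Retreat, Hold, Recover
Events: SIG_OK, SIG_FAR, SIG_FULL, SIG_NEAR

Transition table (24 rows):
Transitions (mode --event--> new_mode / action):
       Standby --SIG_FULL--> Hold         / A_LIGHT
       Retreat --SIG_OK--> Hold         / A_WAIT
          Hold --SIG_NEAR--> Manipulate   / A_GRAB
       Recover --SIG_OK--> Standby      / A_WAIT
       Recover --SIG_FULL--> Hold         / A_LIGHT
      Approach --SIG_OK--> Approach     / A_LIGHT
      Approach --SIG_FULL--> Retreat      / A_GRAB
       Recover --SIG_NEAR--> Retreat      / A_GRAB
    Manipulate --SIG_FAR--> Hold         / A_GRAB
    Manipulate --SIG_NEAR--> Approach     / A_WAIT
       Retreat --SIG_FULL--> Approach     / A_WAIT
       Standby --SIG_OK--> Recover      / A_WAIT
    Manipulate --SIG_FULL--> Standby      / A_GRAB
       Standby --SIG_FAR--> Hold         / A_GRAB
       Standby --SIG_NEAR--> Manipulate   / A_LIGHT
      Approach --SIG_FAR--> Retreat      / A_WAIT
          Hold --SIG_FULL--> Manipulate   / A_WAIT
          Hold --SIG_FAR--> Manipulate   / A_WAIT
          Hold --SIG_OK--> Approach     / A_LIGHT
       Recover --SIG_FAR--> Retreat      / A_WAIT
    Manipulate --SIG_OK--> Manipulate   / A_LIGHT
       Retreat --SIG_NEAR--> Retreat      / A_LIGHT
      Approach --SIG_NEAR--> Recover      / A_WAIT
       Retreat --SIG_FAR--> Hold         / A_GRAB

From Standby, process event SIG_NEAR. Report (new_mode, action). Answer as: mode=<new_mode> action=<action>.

current mode = Standby; filter table to that mode:
  (Standby, SIG_FULL) → (Hold, A_LIGHT)
  (Standby, SIG_OK) → (Recover, A_WAIT)
  (Standby, SIG_FAR) → (Hold, A_GRAB)
  (Standby, SIG_NEAR) → (Manipulate, A_LIGHT)  ← event matches
event = SIG_NEAR selects (Manipulate, A_LIGHT)

mode=Manipulate action=A_LIGHT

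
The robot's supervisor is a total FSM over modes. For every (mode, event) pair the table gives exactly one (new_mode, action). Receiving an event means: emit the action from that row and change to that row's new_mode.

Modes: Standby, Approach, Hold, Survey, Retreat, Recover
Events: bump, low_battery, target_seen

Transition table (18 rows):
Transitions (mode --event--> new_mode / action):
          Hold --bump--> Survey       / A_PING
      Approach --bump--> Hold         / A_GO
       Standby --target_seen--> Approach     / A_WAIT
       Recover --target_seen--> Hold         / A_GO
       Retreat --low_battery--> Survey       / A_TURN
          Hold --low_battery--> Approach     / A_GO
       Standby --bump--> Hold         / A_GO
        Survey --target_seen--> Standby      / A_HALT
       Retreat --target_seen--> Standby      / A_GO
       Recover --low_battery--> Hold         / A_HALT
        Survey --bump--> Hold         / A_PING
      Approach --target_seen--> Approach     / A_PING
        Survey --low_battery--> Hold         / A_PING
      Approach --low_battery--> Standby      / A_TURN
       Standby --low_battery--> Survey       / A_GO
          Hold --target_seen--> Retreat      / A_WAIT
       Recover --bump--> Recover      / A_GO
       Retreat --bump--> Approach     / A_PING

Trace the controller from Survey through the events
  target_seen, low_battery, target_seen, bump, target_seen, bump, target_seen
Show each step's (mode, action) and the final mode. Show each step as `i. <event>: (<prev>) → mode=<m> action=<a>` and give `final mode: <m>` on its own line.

1. target_seen: (Survey) → mode=Standby action=A_HALT
2. low_battery: (Standby) → mode=Survey action=A_GO
3. target_seen: (Survey) → mode=Standby action=A_HALT
4. bump: (Standby) → mode=Hold action=A_GO
5. target_seen: (Hold) → mode=Retreat action=A_WAIT
6. bump: (Retreat) → mode=Approach action=A_PING
7. target_seen: (Approach) → mode=Approach action=A_PING

final mode: Approach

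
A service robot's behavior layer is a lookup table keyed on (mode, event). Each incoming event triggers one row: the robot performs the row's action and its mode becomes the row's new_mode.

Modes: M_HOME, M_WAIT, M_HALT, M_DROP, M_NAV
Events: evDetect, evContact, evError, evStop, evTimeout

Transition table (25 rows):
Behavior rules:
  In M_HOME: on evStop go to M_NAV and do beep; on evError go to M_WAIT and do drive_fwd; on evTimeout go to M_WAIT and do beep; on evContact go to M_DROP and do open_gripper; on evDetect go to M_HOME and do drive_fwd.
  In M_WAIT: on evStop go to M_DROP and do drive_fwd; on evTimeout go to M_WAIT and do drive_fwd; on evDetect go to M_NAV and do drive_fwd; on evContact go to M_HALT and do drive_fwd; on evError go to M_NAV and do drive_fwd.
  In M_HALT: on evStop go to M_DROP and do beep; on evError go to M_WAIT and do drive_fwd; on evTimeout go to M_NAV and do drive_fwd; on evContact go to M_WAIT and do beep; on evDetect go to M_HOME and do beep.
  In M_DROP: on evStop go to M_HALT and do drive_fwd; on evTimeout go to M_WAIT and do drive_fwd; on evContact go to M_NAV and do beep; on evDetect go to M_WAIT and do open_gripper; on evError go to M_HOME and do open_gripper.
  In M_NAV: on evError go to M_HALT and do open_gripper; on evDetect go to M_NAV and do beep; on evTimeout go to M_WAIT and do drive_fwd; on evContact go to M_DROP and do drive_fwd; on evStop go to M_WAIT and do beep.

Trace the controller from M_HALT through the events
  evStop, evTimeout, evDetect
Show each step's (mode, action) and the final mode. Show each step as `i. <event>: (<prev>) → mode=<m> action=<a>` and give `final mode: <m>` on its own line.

final mode: M_NAV

1. evStop: (M_HALT) → mode=M_DROP action=beep
2. evTimeout: (M_DROP) → mode=M_WAIT action=drive_fwd
3. evDetect: (M_WAIT) → mode=M_NAV action=drive_fwd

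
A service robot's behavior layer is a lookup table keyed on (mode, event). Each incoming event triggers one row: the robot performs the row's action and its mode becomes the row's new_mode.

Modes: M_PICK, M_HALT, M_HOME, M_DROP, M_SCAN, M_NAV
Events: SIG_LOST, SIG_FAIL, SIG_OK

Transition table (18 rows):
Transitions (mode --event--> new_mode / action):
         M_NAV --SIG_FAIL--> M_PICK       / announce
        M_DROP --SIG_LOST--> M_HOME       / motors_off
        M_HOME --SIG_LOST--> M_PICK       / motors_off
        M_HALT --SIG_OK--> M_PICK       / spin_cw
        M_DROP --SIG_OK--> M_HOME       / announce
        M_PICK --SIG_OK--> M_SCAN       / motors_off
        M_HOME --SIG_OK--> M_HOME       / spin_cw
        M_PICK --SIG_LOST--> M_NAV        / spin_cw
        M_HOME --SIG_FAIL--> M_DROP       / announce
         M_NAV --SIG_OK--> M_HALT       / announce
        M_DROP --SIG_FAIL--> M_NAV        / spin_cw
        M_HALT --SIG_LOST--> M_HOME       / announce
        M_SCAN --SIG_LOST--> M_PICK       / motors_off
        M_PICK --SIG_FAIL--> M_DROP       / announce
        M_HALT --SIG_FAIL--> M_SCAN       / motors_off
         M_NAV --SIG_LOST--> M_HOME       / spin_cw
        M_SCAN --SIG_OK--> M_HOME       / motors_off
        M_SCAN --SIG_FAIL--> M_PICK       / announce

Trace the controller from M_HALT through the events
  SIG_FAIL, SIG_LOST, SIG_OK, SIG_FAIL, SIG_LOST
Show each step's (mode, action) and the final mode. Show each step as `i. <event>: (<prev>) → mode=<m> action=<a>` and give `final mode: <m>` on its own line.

final mode: M_NAV

1. SIG_FAIL: (M_HALT) → mode=M_SCAN action=motors_off
2. SIG_LOST: (M_SCAN) → mode=M_PICK action=motors_off
3. SIG_OK: (M_PICK) → mode=M_SCAN action=motors_off
4. SIG_FAIL: (M_SCAN) → mode=M_PICK action=announce
5. SIG_LOST: (M_PICK) → mode=M_NAV action=spin_cw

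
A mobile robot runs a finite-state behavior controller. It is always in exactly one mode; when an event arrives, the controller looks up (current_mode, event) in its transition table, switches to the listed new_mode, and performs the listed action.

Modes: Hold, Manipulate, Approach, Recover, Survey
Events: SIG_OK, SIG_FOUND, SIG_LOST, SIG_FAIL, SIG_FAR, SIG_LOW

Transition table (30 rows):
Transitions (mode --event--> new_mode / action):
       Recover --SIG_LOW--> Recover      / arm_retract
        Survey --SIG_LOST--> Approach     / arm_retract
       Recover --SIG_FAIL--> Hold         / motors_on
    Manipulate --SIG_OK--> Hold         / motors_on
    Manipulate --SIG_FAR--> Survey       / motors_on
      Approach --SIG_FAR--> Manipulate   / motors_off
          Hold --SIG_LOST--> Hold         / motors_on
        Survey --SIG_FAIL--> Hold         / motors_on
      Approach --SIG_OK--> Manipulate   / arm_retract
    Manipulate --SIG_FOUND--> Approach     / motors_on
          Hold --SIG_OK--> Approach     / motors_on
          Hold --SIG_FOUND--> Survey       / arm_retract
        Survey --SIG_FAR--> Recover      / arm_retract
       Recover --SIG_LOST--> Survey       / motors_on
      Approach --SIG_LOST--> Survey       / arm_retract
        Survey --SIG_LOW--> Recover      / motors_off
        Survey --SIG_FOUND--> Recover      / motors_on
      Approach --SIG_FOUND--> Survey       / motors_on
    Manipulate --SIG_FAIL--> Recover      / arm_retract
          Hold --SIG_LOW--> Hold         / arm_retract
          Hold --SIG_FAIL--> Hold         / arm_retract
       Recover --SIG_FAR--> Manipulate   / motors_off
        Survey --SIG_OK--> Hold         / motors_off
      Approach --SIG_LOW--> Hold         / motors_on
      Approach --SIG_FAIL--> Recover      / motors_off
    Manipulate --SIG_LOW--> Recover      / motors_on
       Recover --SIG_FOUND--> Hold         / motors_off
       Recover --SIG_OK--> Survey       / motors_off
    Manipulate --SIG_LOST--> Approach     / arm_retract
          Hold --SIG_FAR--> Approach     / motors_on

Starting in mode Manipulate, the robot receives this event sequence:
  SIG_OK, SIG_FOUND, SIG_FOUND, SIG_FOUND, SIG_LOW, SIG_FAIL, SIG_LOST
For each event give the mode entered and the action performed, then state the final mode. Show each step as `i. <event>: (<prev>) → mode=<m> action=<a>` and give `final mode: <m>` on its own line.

final mode: Hold

1. SIG_OK: (Manipulate) → mode=Hold action=motors_on
2. SIG_FOUND: (Hold) → mode=Survey action=arm_retract
3. SIG_FOUND: (Survey) → mode=Recover action=motors_on
4. SIG_FOUND: (Recover) → mode=Hold action=motors_off
5. SIG_LOW: (Hold) → mode=Hold action=arm_retract
6. SIG_FAIL: (Hold) → mode=Hold action=arm_retract
7. SIG_LOST: (Hold) → mode=Hold action=motors_on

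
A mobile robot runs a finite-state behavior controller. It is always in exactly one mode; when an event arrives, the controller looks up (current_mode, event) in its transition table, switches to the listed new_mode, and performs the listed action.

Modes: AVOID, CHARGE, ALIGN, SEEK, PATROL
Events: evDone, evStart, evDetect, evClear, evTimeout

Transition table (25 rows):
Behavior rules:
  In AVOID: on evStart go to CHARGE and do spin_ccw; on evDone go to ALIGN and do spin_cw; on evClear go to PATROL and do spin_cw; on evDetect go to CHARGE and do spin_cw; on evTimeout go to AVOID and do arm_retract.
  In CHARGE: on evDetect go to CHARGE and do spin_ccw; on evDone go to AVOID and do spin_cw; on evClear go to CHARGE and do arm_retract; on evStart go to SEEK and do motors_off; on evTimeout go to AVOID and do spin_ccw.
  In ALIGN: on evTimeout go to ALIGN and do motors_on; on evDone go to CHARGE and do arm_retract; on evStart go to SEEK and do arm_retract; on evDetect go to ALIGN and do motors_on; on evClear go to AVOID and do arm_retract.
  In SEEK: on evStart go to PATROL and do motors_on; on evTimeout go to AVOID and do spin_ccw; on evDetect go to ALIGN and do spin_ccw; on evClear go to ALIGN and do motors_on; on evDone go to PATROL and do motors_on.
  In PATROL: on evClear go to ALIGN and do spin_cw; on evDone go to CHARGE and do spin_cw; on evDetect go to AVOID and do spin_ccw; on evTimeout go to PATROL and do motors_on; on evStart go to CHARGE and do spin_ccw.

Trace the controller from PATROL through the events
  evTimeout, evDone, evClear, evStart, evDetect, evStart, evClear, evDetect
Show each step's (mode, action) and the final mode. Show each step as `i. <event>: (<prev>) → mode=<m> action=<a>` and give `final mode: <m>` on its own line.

1. evTimeout: (PATROL) → mode=PATROL action=motors_on
2. evDone: (PATROL) → mode=CHARGE action=spin_cw
3. evClear: (CHARGE) → mode=CHARGE action=arm_retract
4. evStart: (CHARGE) → mode=SEEK action=motors_off
5. evDetect: (SEEK) → mode=ALIGN action=spin_ccw
6. evStart: (ALIGN) → mode=SEEK action=arm_retract
7. evClear: (SEEK) → mode=ALIGN action=motors_on
8. evDetect: (ALIGN) → mode=ALIGN action=motors_on

final mode: ALIGN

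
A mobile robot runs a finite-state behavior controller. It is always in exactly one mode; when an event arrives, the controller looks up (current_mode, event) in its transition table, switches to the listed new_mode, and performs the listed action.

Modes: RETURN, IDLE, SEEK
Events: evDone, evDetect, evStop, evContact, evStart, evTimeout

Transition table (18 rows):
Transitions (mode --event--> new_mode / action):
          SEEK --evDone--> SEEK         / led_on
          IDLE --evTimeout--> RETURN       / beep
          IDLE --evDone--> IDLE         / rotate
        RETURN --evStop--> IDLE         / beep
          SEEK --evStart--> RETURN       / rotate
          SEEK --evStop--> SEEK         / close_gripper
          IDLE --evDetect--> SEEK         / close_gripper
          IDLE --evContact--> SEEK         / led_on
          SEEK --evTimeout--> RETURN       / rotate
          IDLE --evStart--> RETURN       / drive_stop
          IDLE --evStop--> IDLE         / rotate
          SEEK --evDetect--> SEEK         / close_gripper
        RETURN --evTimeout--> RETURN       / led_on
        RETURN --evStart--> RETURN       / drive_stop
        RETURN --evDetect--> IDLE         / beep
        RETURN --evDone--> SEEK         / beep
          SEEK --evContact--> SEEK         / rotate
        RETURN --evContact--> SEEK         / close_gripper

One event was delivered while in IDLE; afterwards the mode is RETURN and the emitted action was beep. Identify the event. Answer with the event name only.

evTimeout

try evDone: (IDLE, evDone) → (IDLE, rotate)
try evDetect: (IDLE, evDetect) → (SEEK, close_gripper)
try evStop: (IDLE, evStop) → (IDLE, rotate)
try evContact: (IDLE, evContact) → (SEEK, led_on)
try evStart: (IDLE, evStart) → (RETURN, drive_stop)
try evTimeout: (IDLE, evTimeout) → (RETURN, beep)  ← matches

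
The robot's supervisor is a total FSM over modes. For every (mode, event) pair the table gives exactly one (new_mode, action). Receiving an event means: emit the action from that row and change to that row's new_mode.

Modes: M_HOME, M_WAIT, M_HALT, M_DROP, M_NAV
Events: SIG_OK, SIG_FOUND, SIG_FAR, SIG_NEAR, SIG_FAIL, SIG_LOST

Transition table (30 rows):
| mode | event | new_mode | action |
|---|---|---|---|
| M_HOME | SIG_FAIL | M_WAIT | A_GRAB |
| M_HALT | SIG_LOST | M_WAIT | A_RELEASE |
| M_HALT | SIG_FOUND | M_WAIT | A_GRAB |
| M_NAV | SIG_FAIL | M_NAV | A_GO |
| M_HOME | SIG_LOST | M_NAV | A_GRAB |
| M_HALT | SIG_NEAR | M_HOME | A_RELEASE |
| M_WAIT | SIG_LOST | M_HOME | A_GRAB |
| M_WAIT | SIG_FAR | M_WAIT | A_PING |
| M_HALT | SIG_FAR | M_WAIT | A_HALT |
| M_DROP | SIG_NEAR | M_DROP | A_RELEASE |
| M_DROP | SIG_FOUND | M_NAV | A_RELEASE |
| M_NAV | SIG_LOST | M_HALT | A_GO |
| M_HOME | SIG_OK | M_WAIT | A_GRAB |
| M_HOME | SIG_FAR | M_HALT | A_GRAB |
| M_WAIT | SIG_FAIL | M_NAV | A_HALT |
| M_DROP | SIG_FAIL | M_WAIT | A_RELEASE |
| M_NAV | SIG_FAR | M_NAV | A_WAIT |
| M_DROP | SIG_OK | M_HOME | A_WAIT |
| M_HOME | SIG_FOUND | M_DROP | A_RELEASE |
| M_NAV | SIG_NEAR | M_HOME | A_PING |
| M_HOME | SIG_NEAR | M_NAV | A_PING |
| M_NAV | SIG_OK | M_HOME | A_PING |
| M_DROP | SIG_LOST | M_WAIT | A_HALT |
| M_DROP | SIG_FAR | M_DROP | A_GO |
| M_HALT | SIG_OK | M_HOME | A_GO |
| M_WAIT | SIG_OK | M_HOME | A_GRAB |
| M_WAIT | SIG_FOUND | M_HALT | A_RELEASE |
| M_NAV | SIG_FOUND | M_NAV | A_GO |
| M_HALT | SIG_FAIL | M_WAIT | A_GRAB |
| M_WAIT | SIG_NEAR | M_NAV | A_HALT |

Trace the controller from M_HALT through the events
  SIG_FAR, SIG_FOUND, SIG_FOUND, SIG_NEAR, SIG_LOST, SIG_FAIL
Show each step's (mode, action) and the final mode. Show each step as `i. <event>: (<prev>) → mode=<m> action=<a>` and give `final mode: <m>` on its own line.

final mode: M_WAIT

1. SIG_FAR: (M_HALT) → mode=M_WAIT action=A_HALT
2. SIG_FOUND: (M_WAIT) → mode=M_HALT action=A_RELEASE
3. SIG_FOUND: (M_HALT) → mode=M_WAIT action=A_GRAB
4. SIG_NEAR: (M_WAIT) → mode=M_NAV action=A_HALT
5. SIG_LOST: (M_NAV) → mode=M_HALT action=A_GO
6. SIG_FAIL: (M_HALT) → mode=M_WAIT action=A_GRAB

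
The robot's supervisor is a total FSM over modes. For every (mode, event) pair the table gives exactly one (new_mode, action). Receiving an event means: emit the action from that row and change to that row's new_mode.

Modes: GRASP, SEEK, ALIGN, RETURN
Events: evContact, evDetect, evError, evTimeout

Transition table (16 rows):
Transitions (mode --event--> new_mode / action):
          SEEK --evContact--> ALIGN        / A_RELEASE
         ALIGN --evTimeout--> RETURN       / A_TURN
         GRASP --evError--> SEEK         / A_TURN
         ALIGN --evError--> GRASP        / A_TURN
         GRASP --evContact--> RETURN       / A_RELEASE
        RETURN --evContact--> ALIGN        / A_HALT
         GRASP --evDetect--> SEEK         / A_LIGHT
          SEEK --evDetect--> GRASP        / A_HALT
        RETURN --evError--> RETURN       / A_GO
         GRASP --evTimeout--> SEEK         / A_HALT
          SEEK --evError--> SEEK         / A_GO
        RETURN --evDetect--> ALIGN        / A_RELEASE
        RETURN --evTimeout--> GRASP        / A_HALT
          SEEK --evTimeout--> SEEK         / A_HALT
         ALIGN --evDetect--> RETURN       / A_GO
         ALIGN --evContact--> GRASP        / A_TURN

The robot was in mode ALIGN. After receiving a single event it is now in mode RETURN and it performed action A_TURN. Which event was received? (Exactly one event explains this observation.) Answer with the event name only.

try evContact: (ALIGN, evContact) → (GRASP, A_TURN)
try evDetect: (ALIGN, evDetect) → (RETURN, A_GO)
try evError: (ALIGN, evError) → (GRASP, A_TURN)
try evTimeout: (ALIGN, evTimeout) → (RETURN, A_TURN)  ← matches

evTimeout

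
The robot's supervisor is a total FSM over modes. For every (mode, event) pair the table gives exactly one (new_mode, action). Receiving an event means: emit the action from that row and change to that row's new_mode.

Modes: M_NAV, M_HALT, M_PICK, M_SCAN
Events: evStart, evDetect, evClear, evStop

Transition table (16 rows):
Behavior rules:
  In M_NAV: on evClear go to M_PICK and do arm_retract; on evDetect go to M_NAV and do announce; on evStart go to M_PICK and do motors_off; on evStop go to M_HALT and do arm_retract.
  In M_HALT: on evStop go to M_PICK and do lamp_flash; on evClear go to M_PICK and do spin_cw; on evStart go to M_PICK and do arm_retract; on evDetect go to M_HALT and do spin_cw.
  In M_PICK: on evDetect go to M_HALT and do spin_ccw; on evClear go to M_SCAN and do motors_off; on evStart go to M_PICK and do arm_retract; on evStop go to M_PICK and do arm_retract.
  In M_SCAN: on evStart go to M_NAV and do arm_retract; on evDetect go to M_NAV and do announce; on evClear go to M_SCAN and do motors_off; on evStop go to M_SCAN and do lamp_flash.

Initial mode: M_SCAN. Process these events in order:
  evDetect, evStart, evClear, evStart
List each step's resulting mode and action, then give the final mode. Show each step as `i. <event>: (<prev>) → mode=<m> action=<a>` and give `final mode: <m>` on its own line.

1. evDetect: (M_SCAN) → mode=M_NAV action=announce
2. evStart: (M_NAV) → mode=M_PICK action=motors_off
3. evClear: (M_PICK) → mode=M_SCAN action=motors_off
4. evStart: (M_SCAN) → mode=M_NAV action=arm_retract

final mode: M_NAV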